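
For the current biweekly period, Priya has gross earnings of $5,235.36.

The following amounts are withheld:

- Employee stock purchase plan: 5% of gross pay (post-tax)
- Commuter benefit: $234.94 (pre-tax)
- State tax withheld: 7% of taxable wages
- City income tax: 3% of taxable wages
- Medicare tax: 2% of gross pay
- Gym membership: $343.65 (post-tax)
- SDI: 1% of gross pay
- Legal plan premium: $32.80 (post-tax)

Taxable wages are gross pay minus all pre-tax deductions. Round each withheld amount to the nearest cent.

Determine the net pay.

$3,705.10

Commuter benefit: $234.94
Taxable wages = $5,235.36 − $234.94 = $5,000.42
City income tax: $5,000.42 × 0.03 = $150.01
State tax withheld: $5,000.42 × 0.07 = $350.03
Medicare tax: $5,235.36 × 0.02 = $104.71
SDI: $5,235.36 × 0.01 = $52.35
Legal plan premium: $32.80
Gym membership: $343.65
Employee stock purchase plan: $5,235.36 × 0.05 = $261.77
Total deductions = $234.94 + $150.01 + $350.03 + $104.71 + $52.35 + $32.80 + $343.65 + $261.77 = $1,530.26
Net pay = $5,235.36 − $1,530.26 = $3,705.10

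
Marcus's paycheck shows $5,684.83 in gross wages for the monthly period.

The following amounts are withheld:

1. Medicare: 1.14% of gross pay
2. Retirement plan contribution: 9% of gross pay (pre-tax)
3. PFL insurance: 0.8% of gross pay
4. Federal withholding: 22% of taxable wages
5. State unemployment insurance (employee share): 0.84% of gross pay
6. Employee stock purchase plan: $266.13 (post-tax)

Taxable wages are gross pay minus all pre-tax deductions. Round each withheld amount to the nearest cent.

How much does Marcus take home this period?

$3,610.93

Retirement plan contribution: $5,684.83 × 0.09 = $511.63
Taxable wages = $5,684.83 − $511.63 = $5,173.20
Federal withholding: $5,173.20 × 0.22 = $1,138.10
State unemployment insurance (employee share): $5,684.83 × 0.0084 = $47.75
Medicare: $5,684.83 × 0.0114 = $64.81
PFL insurance: $5,684.83 × 0.008 = $45.48
Employee stock purchase plan: $266.13
Total deductions = $511.63 + $1,138.10 + $47.75 + $64.81 + $45.48 + $266.13 = $2,073.90
Net pay = $5,684.83 − $2,073.90 = $3,610.93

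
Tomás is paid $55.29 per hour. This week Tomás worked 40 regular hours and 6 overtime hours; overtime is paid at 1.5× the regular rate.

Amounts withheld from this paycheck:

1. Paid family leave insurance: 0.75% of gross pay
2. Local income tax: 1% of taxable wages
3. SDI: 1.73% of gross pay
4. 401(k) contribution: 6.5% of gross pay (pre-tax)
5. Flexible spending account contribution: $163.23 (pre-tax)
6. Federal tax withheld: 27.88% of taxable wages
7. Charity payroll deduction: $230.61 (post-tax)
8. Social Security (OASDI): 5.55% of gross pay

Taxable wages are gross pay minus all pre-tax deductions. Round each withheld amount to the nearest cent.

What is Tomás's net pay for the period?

Regular pay: 40 × $55.29 = $2,211.60
Overtime pay: 6 × $55.29 × 1.5 = $497.61
Gross pay = $2,211.60 + $497.61 = $2,709.21
Flexible spending account contribution: $163.23
401(k) contribution: $2,709.21 × 0.065 = $176.10
Pre-tax total = $163.23 + $176.10 = $339.33
Taxable wages = $2,709.21 − $339.33 = $2,369.88
Federal tax withheld: $2,369.88 × 0.2788 = $660.72
Local income tax: $2,369.88 × 0.01 = $23.70
Social Security (OASDI): $2,709.21 × 0.0555 = $150.36
Paid family leave insurance: $2,709.21 × 0.0075 = $20.32
SDI: $2,709.21 × 0.0173 = $46.87
Charity payroll deduction: $230.61
Total deductions = $163.23 + $176.10 + $660.72 + $23.70 + $150.36 + $20.32 + $46.87 + $230.61 = $1,471.91
Net pay = $2,709.21 − $1,471.91 = $1,237.30

$1,237.30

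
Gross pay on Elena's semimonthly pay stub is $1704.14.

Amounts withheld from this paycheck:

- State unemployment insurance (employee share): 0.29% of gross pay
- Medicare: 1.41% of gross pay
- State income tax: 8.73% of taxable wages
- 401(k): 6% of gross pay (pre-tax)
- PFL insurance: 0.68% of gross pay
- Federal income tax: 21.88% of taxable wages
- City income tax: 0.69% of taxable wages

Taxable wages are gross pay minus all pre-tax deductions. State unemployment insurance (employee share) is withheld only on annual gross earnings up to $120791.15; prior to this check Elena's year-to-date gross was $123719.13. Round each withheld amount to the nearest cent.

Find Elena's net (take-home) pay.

401(k): $1704.14 × 0.06 = $102.25
Taxable wages = $1704.14 − $102.25 = $1601.89
Federal income tax: $1601.89 × 0.2188 = $350.49
City income tax: $1601.89 × 0.0069 = $11.05
State income tax: $1601.89 × 0.0873 = $139.84
State unemployment insurance (employee share): annual cap $120791.15 already reached (YTD $123719.13), so $0.00
PFL insurance: $1704.14 × 0.0068 = $11.59
Medicare: $1704.14 × 0.0141 = $24.03
Total deductions = $102.25 + $350.49 + $11.05 + $139.84 + $0.00 + $11.59 + $24.03 = $639.25
Net pay = $1704.14 − $639.25 = $1064.89

$1064.89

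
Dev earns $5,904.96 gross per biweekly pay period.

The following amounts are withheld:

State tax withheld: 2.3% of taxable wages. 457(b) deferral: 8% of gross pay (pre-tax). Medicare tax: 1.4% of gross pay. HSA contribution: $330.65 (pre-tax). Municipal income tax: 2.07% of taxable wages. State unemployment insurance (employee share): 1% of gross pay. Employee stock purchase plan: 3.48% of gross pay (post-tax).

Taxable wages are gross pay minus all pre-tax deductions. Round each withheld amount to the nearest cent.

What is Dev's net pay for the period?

$4,531.75

HSA contribution: $330.65
457(b) deferral: $5,904.96 × 0.08 = $472.40
Pre-tax total = $330.65 + $472.40 = $803.05
Taxable wages = $5,904.96 − $803.05 = $5,101.91
Municipal income tax: $5,101.91 × 0.0207 = $105.61
State tax withheld: $5,101.91 × 0.023 = $117.34
State unemployment insurance (employee share): $5,904.96 × 0.01 = $59.05
Medicare tax: $5,904.96 × 0.014 = $82.67
Employee stock purchase plan: $5,904.96 × 0.0348 = $205.49
Total deductions = $330.65 + $472.40 + $105.61 + $117.34 + $59.05 + $82.67 + $205.49 = $1,373.21
Net pay = $5,904.96 − $1,373.21 = $4,531.75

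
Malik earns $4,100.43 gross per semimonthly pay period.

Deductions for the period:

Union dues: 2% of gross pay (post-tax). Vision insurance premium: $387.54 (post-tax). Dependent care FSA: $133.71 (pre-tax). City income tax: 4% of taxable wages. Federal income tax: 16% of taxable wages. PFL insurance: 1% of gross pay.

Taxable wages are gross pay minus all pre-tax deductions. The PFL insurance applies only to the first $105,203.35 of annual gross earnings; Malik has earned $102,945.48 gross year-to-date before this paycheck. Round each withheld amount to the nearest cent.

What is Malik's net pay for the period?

Dependent care FSA: $133.71
Taxable wages = $4,100.43 − $133.71 = $3,966.72
Federal income tax: $3,966.72 × 0.16 = $634.68
City income tax: $3,966.72 × 0.04 = $158.67
PFL insurance: only $105,203.35 − $102,945.48 = $2,257.87 of this check is subject → $2,257.87 × 0.01 = $22.58
Vision insurance premium: $387.54
Union dues: $4,100.43 × 0.02 = $82.01
Total deductions = $133.71 + $634.68 + $158.67 + $22.58 + $387.54 + $82.01 = $1,419.19
Net pay = $4,100.43 − $1,419.19 = $2,681.24

$2,681.24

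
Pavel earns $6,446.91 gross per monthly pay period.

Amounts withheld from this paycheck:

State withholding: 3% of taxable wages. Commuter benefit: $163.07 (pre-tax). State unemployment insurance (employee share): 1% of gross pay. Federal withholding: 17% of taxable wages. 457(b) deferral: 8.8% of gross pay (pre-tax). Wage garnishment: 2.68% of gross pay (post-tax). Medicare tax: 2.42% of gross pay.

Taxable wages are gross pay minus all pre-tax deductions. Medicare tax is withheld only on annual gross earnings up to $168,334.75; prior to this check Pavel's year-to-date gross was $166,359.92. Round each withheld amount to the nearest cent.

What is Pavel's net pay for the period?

$4,288.16

457(b) deferral: $6,446.91 × 0.088 = $567.33
Commuter benefit: $163.07
Pre-tax total = $567.33 + $163.07 = $730.40
Taxable wages = $6,446.91 − $730.40 = $5,716.51
Federal withholding: $5,716.51 × 0.17 = $971.81
State withholding: $5,716.51 × 0.03 = $171.50
Medicare tax: only $168,334.75 − $166,359.92 = $1,974.83 of this check is subject → $1,974.83 × 0.0242 = $47.79
State unemployment insurance (employee share): $6,446.91 × 0.01 = $64.47
Wage garnishment: $6,446.91 × 0.0268 = $172.78
Total deductions = $567.33 + $163.07 + $971.81 + $171.50 + $47.79 + $64.47 + $172.78 = $2,158.75
Net pay = $6,446.91 − $2,158.75 = $4,288.16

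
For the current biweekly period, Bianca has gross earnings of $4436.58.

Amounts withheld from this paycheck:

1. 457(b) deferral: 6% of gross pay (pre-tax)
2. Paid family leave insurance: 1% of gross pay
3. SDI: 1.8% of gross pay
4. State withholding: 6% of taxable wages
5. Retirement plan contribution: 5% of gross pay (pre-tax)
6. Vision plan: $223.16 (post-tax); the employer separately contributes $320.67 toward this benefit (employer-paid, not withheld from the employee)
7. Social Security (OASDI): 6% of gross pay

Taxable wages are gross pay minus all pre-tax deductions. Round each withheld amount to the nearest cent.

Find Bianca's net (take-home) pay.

457(b) deferral: $4436.58 × 0.06 = $266.19
Retirement plan contribution: $4436.58 × 0.05 = $221.83
Pre-tax total = $266.19 + $221.83 = $488.02
Taxable wages = $4436.58 − $488.02 = $3948.56
State withholding: $3948.56 × 0.06 = $236.91
SDI: $4436.58 × 0.018 = $79.86
Social Security (OASDI): $4436.58 × 0.06 = $266.19
Paid family leave insurance: $4436.58 × 0.01 = $44.37
Vision plan: $223.16
(Employer's $320.67 toward vision plan is not withheld from the employee.)
Total deductions = $266.19 + $221.83 + $236.91 + $79.86 + $266.19 + $44.37 + $223.16 = $1338.51
Net pay = $4436.58 − $1338.51 = $3098.07

$3098.07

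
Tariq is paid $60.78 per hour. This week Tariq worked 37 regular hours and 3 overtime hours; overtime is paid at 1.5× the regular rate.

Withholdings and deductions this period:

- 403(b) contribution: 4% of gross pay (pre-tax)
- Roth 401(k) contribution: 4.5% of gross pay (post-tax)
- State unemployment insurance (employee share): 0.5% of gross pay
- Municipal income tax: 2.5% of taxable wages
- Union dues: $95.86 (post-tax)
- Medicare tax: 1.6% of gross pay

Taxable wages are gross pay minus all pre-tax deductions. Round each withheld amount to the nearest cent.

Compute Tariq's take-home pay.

Regular pay: 37 × $60.78 = $2,248.86
Overtime pay: 3 × $60.78 × 1.5 = $273.51
Gross pay = $2,248.86 + $273.51 = $2,522.37
403(b) contribution: $2,522.37 × 0.04 = $100.89
Taxable wages = $2,522.37 − $100.89 = $2,421.48
Municipal income tax: $2,421.48 × 0.025 = $60.54
State unemployment insurance (employee share): $2,522.37 × 0.005 = $12.61
Medicare tax: $2,522.37 × 0.016 = $40.36
Roth 401(k) contribution: $2,522.37 × 0.045 = $113.51
Union dues: $95.86
Total deductions = $100.89 + $60.54 + $12.61 + $40.36 + $113.51 + $95.86 = $423.77
Net pay = $2,522.37 − $423.77 = $2,098.60

$2,098.60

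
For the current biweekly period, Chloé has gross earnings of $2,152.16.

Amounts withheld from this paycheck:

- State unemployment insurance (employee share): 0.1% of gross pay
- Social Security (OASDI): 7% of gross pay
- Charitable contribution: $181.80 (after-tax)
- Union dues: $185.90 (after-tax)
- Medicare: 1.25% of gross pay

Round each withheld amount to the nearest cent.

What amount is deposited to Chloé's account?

Social Security (OASDI): $2,152.16 × 0.07 = $150.65
Medicare: $2,152.16 × 0.0125 = $26.90
State unemployment insurance (employee share): $2,152.16 × 0.001 = $2.15
Charitable contribution: $181.80
Union dues: $185.90
Total deductions = $150.65 + $26.90 + $2.15 + $181.80 + $185.90 = $547.40
Net pay = $2,152.16 − $547.40 = $1,604.76

$1,604.76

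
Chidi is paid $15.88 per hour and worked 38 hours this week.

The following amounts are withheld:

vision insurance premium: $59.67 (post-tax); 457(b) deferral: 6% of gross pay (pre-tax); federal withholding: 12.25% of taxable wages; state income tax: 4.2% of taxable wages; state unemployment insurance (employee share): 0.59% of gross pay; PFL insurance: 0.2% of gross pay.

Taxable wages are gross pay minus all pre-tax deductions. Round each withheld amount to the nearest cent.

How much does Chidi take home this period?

$409.48

Gross pay: 38 × $15.88 = $603.44
457(b) deferral: $603.44 × 0.06 = $36.21
Taxable wages = $603.44 − $36.21 = $567.23
State income tax: $567.23 × 0.042 = $23.82
Federal withholding: $567.23 × 0.1225 = $69.49
State unemployment insurance (employee share): $603.44 × 0.0059 = $3.56
PFL insurance: $603.44 × 0.002 = $1.21
Vision insurance premium: $59.67
Total deductions = $36.21 + $23.82 + $69.49 + $3.56 + $1.21 + $59.67 = $193.96
Net pay = $603.44 − $193.96 = $409.48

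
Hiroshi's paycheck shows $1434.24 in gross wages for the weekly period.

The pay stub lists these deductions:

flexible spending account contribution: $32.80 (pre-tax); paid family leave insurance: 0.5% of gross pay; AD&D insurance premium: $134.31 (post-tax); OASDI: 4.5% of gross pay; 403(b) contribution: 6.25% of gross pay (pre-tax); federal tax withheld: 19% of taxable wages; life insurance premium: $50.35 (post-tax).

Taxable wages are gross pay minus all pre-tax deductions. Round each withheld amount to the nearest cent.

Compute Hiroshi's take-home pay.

403(b) contribution: $1434.24 × 0.0625 = $89.64
Flexible spending account contribution: $32.80
Pre-tax total = $89.64 + $32.80 = $122.44
Taxable wages = $1434.24 − $122.44 = $1311.80
Federal tax withheld: $1311.80 × 0.19 = $249.24
Paid family leave insurance: $1434.24 × 0.005 = $7.17
OASDI: $1434.24 × 0.045 = $64.54
Life insurance premium: $50.35
AD&D insurance premium: $134.31
Total deductions = $89.64 + $32.80 + $249.24 + $7.17 + $64.54 + $50.35 + $134.31 = $628.05
Net pay = $1434.24 − $628.05 = $806.19

$806.19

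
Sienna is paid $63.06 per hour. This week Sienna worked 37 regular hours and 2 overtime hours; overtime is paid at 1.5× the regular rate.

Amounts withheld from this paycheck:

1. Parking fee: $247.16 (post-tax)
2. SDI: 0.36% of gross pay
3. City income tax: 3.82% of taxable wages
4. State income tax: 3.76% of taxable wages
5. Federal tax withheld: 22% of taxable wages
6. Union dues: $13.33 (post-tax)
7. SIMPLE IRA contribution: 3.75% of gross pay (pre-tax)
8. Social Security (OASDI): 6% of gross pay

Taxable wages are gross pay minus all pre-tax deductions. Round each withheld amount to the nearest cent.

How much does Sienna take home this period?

$1,288.75

Regular pay: 37 × $63.06 = $2,333.22
Overtime pay: 2 × $63.06 × 1.5 = $189.18
Gross pay = $2,333.22 + $189.18 = $2,522.40
SIMPLE IRA contribution: $2,522.40 × 0.0375 = $94.59
Taxable wages = $2,522.40 − $94.59 = $2,427.81
City income tax: $2,427.81 × 0.0382 = $92.74
State income tax: $2,427.81 × 0.0376 = $91.29
Federal tax withheld: $2,427.81 × 0.22 = $534.12
Social Security (OASDI): $2,522.40 × 0.06 = $151.34
SDI: $2,522.40 × 0.0036 = $9.08
Parking fee: $247.16
Union dues: $13.33
Total deductions = $94.59 + $92.74 + $91.29 + $534.12 + $151.34 + $9.08 + $247.16 + $13.33 = $1,233.65
Net pay = $2,522.40 − $1,233.65 = $1,288.75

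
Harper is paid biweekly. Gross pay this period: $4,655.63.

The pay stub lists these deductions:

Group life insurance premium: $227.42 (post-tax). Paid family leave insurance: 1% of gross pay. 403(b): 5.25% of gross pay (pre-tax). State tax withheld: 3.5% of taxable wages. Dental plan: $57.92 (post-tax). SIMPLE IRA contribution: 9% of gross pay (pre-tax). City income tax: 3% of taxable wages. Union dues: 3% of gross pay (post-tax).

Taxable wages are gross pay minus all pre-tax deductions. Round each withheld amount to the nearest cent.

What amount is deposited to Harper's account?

$3,261.13

403(b): $4,655.63 × 0.0525 = $244.42
SIMPLE IRA contribution: $4,655.63 × 0.09 = $419.01
Pre-tax total = $244.42 + $419.01 = $663.43
Taxable wages = $4,655.63 − $663.43 = $3,992.20
City income tax: $3,992.20 × 0.03 = $119.77
State tax withheld: $3,992.20 × 0.035 = $139.73
Paid family leave insurance: $4,655.63 × 0.01 = $46.56
Union dues: $4,655.63 × 0.03 = $139.67
Dental plan: $57.92
Group life insurance premium: $227.42
Total deductions = $244.42 + $419.01 + $119.77 + $139.73 + $46.56 + $139.67 + $57.92 + $227.42 = $1,394.50
Net pay = $4,655.63 − $1,394.50 = $3,261.13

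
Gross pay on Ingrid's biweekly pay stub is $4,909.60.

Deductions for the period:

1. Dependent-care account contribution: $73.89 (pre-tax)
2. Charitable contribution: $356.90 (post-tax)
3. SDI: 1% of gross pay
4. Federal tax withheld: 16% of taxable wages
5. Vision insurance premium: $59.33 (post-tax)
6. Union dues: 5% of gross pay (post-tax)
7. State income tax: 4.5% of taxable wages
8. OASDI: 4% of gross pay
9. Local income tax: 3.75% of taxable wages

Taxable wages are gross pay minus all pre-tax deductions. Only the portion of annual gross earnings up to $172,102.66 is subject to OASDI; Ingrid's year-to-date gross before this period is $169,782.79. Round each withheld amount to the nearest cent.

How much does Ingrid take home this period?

$2,859.45

Dependent-care account contribution: $73.89
Taxable wages = $4,909.60 − $73.89 = $4,835.71
State income tax: $4,835.71 × 0.045 = $217.61
Federal tax withheld: $4,835.71 × 0.16 = $773.71
Local income tax: $4,835.71 × 0.0375 = $181.34
OASDI: only $172,102.66 − $169,782.79 = $2,319.87 of this check is subject → $2,319.87 × 0.04 = $92.79
SDI: $4,909.60 × 0.01 = $49.10
Union dues: $4,909.60 × 0.05 = $245.48
Vision insurance premium: $59.33
Charitable contribution: $356.90
Total deductions = $73.89 + $217.61 + $773.71 + $181.34 + $92.79 + $49.10 + $245.48 + $59.33 + $356.90 = $2,050.15
Net pay = $4,909.60 − $2,050.15 = $2,859.45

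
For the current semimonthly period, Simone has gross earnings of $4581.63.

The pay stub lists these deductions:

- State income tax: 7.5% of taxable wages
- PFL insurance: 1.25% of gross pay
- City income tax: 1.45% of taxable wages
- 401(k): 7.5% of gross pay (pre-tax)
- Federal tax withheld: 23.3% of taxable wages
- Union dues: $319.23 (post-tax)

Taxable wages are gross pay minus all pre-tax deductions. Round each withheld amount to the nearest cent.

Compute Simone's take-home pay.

$2494.75

401(k): $4581.63 × 0.075 = $343.62
Taxable wages = $4581.63 − $343.62 = $4238.01
Federal tax withheld: $4238.01 × 0.233 = $987.46
State income tax: $4238.01 × 0.075 = $317.85
City income tax: $4238.01 × 0.0145 = $61.45
PFL insurance: $4581.63 × 0.0125 = $57.27
Union dues: $319.23
Total deductions = $343.62 + $987.46 + $317.85 + $61.45 + $57.27 + $319.23 = $2086.88
Net pay = $4581.63 − $2086.88 = $2494.75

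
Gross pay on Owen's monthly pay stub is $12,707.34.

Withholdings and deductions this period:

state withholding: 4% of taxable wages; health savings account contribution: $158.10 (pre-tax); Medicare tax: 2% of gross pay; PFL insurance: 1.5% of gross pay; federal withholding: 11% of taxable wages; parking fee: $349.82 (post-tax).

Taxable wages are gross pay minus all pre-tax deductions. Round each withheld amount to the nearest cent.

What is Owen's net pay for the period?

Health savings account contribution: $158.10
Taxable wages = $12,707.34 − $158.10 = $12,549.24
Federal withholding: $12,549.24 × 0.11 = $1,380.42
State withholding: $12,549.24 × 0.04 = $501.97
PFL insurance: $12,707.34 × 0.015 = $190.61
Medicare tax: $12,707.34 × 0.02 = $254.15
Parking fee: $349.82
Total deductions = $158.10 + $1,380.42 + $501.97 + $190.61 + $254.15 + $349.82 = $2,835.07
Net pay = $12,707.34 − $2,835.07 = $9,872.27

$9,872.27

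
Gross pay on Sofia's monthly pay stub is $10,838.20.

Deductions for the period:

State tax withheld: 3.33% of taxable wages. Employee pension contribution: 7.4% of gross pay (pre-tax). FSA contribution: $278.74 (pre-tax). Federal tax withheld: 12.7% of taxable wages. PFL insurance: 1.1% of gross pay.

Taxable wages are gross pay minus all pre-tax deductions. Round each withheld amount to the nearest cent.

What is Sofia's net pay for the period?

Employee pension contribution: $10,838.20 × 0.074 = $802.03
FSA contribution: $278.74
Pre-tax total = $802.03 + $278.74 = $1,080.77
Taxable wages = $10,838.20 − $1,080.77 = $9,757.43
State tax withheld: $9,757.43 × 0.0333 = $324.92
Federal tax withheld: $9,757.43 × 0.127 = $1,239.19
PFL insurance: $10,838.20 × 0.011 = $119.22
Total deductions = $802.03 + $278.74 + $324.92 + $1,239.19 + $119.22 = $2,764.10
Net pay = $10,838.20 − $2,764.10 = $8,074.10

$8,074.10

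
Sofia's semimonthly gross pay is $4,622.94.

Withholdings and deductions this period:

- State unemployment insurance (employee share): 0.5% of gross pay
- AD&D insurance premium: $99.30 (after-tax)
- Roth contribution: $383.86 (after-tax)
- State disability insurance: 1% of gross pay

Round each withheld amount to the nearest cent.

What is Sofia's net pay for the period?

$4,070.44

State disability insurance: $4,622.94 × 0.01 = $46.23
State unemployment insurance (employee share): $4,622.94 × 0.005 = $23.11
Roth contribution: $383.86
AD&D insurance premium: $99.30
Total deductions = $46.23 + $23.11 + $383.86 + $99.30 = $552.50
Net pay = $4,622.94 − $552.50 = $4,070.44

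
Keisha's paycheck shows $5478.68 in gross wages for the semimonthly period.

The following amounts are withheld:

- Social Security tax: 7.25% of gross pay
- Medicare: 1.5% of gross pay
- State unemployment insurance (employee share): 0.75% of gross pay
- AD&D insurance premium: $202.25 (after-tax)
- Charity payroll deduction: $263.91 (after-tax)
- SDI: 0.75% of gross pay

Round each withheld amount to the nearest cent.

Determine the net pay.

$4450.96

Medicare: $5478.68 × 0.015 = $82.18
Social Security tax: $5478.68 × 0.0725 = $397.20
SDI: $5478.68 × 0.0075 = $41.09
State unemployment insurance (employee share): $5478.68 × 0.0075 = $41.09
Charity payroll deduction: $263.91
AD&D insurance premium: $202.25
Total deductions = $82.18 + $397.20 + $41.09 + $41.09 + $263.91 + $202.25 = $1027.72
Net pay = $5478.68 − $1027.72 = $4450.96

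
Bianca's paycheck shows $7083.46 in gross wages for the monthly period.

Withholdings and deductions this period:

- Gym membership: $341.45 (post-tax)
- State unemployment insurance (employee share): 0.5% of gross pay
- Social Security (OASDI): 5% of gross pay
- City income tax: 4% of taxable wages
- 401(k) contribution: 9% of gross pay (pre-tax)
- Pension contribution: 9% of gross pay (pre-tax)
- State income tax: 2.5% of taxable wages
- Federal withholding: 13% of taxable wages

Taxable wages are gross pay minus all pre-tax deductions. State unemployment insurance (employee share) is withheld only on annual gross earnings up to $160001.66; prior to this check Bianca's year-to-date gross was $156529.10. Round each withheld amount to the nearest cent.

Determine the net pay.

Pension contribution: $7083.46 × 0.09 = $637.51
401(k) contribution: $7083.46 × 0.09 = $637.51
Pre-tax total = $637.51 + $637.51 = $1275.02
Taxable wages = $7083.46 − $1275.02 = $5808.44
Federal withholding: $5808.44 × 0.13 = $755.10
State income tax: $5808.44 × 0.025 = $145.21
City income tax: $5808.44 × 0.04 = $232.34
Social Security (OASDI): $7083.46 × 0.05 = $354.17
State unemployment insurance (employee share): only $160001.66 − $156529.10 = $3472.56 of this check is subject → $3472.56 × 0.005 = $17.36
Gym membership: $341.45
Total deductions = $637.51 + $637.51 + $755.10 + $145.21 + $232.34 + $354.17 + $17.36 + $341.45 = $3120.65
Net pay = $7083.46 − $3120.65 = $3962.81

$3962.81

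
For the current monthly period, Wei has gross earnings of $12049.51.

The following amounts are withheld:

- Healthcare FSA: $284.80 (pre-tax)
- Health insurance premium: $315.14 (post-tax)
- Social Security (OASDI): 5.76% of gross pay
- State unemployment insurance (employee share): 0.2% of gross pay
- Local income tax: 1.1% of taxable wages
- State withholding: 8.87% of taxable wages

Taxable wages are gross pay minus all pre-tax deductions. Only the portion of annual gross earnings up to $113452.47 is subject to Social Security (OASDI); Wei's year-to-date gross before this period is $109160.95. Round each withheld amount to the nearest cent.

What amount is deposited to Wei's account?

Healthcare FSA: $284.80
Taxable wages = $12049.51 − $284.80 = $11764.71
Local income tax: $11764.71 × 0.011 = $129.41
State withholding: $11764.71 × 0.0887 = $1043.53
Social Security (OASDI): only $113452.47 − $109160.95 = $4291.52 of this check is subject → $4291.52 × 0.0576 = $247.19
State unemployment insurance (employee share): $12049.51 × 0.002 = $24.10
Health insurance premium: $315.14
Total deductions = $284.80 + $129.41 + $1043.53 + $247.19 + $24.10 + $315.14 = $2044.17
Net pay = $12049.51 − $2044.17 = $10005.34

$10005.34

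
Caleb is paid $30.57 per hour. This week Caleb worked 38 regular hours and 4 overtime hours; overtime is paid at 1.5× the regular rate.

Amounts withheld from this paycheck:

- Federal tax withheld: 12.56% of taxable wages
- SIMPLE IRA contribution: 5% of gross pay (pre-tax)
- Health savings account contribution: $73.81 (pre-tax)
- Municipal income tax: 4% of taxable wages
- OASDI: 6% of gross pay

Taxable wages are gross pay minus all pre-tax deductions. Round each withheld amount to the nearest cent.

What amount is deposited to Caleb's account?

Regular pay: 38 × $30.57 = $1,161.66
Overtime pay: 4 × $30.57 × 1.5 = $183.42
Gross pay = $1,161.66 + $183.42 = $1,345.08
SIMPLE IRA contribution: $1,345.08 × 0.05 = $67.25
Health savings account contribution: $73.81
Pre-tax total = $67.25 + $73.81 = $141.06
Taxable wages = $1,345.08 − $141.06 = $1,204.02
Federal tax withheld: $1,204.02 × 0.1256 = $151.22
Municipal income tax: $1,204.02 × 0.04 = $48.16
OASDI: $1,345.08 × 0.06 = $80.70
Total deductions = $67.25 + $73.81 + $151.22 + $48.16 + $80.70 = $421.14
Net pay = $1,345.08 − $421.14 = $923.94

$923.94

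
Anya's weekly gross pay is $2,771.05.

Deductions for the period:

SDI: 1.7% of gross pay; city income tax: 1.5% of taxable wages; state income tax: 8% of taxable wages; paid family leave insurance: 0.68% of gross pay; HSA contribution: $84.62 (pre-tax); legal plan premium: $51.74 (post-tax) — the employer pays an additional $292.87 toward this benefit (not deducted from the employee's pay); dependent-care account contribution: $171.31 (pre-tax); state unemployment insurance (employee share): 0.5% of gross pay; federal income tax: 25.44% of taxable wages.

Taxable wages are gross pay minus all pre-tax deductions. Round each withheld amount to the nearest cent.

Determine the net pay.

$1,504.78

Dependent-care account contribution: $171.31
HSA contribution: $84.62
Pre-tax total = $171.31 + $84.62 = $255.93
Taxable wages = $2,771.05 − $255.93 = $2,515.12
City income tax: $2,515.12 × 0.015 = $37.73
Federal income tax: $2,515.12 × 0.2544 = $639.85
State income tax: $2,515.12 × 0.08 = $201.21
Paid family leave insurance: $2,771.05 × 0.0068 = $18.84
State unemployment insurance (employee share): $2,771.05 × 0.005 = $13.86
SDI: $2,771.05 × 0.017 = $47.11
Legal plan premium: $51.74
(Employer's $292.87 toward legal plan premium is not withheld from the employee.)
Total deductions = $171.31 + $84.62 + $37.73 + $639.85 + $201.21 + $18.84 + $13.86 + $47.11 + $51.74 = $1,266.27
Net pay = $2,771.05 − $1,266.27 = $1,504.78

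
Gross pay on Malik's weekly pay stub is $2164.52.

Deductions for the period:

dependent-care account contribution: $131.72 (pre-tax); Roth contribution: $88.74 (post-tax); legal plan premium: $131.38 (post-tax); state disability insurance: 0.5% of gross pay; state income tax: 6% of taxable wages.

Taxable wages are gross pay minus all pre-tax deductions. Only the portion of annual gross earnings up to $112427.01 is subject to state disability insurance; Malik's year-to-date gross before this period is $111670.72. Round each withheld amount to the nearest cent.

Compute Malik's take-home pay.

$1686.93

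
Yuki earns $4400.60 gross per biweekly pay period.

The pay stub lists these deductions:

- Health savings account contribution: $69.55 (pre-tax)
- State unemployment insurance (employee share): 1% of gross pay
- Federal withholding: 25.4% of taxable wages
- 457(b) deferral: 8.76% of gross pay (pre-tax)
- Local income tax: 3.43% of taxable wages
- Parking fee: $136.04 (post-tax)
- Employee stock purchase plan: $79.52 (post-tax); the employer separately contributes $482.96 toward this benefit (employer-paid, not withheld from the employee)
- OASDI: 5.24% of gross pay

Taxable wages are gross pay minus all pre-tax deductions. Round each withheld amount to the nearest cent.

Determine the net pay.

Health savings account contribution: $69.55
457(b) deferral: $4400.60 × 0.0876 = $385.49
Pre-tax total = $69.55 + $385.49 = $455.04
Taxable wages = $4400.60 − $455.04 = $3945.56
Local income tax: $3945.56 × 0.0343 = $135.33
Federal withholding: $3945.56 × 0.254 = $1002.17
State unemployment insurance (employee share): $4400.60 × 0.01 = $44.01
OASDI: $4400.60 × 0.0524 = $230.59
Employee stock purchase plan: $79.52
Parking fee: $136.04
(Employer's $482.96 toward employee stock purchase plan is not withheld from the employee.)
Total deductions = $69.55 + $385.49 + $135.33 + $1002.17 + $44.01 + $230.59 + $79.52 + $136.04 = $2082.70
Net pay = $4400.60 − $2082.70 = $2317.90

$2317.90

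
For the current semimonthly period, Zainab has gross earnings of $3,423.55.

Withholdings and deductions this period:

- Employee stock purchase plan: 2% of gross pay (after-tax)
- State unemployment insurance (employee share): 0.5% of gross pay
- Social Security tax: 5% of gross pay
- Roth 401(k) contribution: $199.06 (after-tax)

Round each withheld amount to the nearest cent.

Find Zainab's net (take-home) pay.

$2,967.72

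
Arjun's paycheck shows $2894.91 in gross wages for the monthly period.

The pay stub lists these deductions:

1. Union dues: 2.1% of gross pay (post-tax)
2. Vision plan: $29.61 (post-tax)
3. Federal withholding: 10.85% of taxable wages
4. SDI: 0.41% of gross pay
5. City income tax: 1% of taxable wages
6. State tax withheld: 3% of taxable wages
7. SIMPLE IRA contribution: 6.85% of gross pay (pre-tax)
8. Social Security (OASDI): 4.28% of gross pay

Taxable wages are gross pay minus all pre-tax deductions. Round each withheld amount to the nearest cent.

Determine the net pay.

SIMPLE IRA contribution: $2894.91 × 0.0685 = $198.30
Taxable wages = $2894.91 − $198.30 = $2696.61
State tax withheld: $2696.61 × 0.03 = $80.90
Federal withholding: $2696.61 × 0.1085 = $292.58
City income tax: $2696.61 × 0.01 = $26.97
Social Security (OASDI): $2894.91 × 0.0428 = $123.90
SDI: $2894.91 × 0.0041 = $11.87
Union dues: $2894.91 × 0.021 = $60.79
Vision plan: $29.61
Total deductions = $198.30 + $80.90 + $292.58 + $26.97 + $123.90 + $11.87 + $60.79 + $29.61 = $824.92
Net pay = $2894.91 − $824.92 = $2069.99

$2069.99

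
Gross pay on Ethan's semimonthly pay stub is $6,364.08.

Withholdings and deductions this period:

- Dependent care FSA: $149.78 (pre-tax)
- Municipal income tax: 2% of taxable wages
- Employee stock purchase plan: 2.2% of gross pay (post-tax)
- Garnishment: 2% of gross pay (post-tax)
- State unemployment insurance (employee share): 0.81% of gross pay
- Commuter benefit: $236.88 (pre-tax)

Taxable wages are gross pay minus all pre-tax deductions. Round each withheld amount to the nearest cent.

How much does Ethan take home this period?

Dependent care FSA: $149.78
Commuter benefit: $236.88
Pre-tax total = $149.78 + $236.88 = $386.66
Taxable wages = $6,364.08 − $386.66 = $5,977.42
Municipal income tax: $5,977.42 × 0.02 = $119.55
State unemployment insurance (employee share): $6,364.08 × 0.0081 = $51.55
Garnishment: $6,364.08 × 0.02 = $127.28
Employee stock purchase plan: $6,364.08 × 0.022 = $140.01
Total deductions = $149.78 + $236.88 + $119.55 + $51.55 + $127.28 + $140.01 = $825.05
Net pay = $6,364.08 − $825.05 = $5,539.03

$5,539.03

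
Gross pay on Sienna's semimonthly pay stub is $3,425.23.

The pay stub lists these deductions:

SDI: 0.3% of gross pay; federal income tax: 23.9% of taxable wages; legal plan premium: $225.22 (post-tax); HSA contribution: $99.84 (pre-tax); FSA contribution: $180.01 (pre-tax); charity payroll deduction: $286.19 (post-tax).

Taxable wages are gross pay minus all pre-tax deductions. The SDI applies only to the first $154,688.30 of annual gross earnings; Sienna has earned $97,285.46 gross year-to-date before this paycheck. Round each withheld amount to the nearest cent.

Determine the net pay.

$1,871.94

FSA contribution: $180.01
HSA contribution: $99.84
Pre-tax total = $180.01 + $99.84 = $279.85
Taxable wages = $3,425.23 − $279.85 = $3,145.38
Federal income tax: $3,145.38 × 0.239 = $751.75
SDI: cap not yet reached, full $3,425.23 is subject → $3,425.23 × 0.003 = $10.28
Charity payroll deduction: $286.19
Legal plan premium: $225.22
Total deductions = $180.01 + $99.84 + $751.75 + $10.28 + $286.19 + $225.22 = $1,553.29
Net pay = $3,425.23 − $1,553.29 = $1,871.94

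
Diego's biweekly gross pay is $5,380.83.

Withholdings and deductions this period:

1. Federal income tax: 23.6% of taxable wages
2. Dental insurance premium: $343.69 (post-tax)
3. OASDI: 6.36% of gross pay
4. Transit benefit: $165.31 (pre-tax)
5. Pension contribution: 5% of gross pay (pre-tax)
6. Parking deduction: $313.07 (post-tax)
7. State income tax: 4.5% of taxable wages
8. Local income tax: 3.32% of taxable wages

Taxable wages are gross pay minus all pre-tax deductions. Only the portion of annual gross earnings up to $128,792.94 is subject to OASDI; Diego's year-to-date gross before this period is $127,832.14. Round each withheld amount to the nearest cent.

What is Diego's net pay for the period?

$2,674.43

Transit benefit: $165.31
Pension contribution: $5,380.83 × 0.05 = $269.04
Pre-tax total = $165.31 + $269.04 = $434.35
Taxable wages = $5,380.83 − $434.35 = $4,946.48
Federal income tax: $4,946.48 × 0.236 = $1,167.37
Local income tax: $4,946.48 × 0.0332 = $164.22
State income tax: $4,946.48 × 0.045 = $222.59
OASDI: only $128,792.94 − $127,832.14 = $960.80 of this check is subject → $960.80 × 0.0636 = $61.11
Parking deduction: $313.07
Dental insurance premium: $343.69
Total deductions = $165.31 + $269.04 + $1,167.37 + $164.22 + $222.59 + $61.11 + $313.07 + $343.69 = $2,706.40
Net pay = $5,380.83 − $2,706.40 = $2,674.43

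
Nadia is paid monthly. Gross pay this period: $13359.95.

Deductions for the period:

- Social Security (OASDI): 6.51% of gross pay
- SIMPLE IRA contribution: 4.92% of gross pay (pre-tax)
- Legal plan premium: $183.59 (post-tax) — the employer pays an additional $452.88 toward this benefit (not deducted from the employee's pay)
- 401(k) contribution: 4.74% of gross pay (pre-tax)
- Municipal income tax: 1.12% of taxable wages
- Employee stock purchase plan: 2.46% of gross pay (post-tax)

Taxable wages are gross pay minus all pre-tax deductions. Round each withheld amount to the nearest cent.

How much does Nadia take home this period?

$10552.23

401(k) contribution: $13359.95 × 0.0474 = $633.26
SIMPLE IRA contribution: $13359.95 × 0.0492 = $657.31
Pre-tax total = $633.26 + $657.31 = $1290.57
Taxable wages = $13359.95 − $1290.57 = $12069.38
Municipal income tax: $12069.38 × 0.0112 = $135.18
Social Security (OASDI): $13359.95 × 0.0651 = $869.73
Legal plan premium: $183.59
Employee stock purchase plan: $13359.95 × 0.0246 = $328.65
(Employer's $452.88 toward legal plan premium is not withheld from the employee.)
Total deductions = $633.26 + $657.31 + $135.18 + $869.73 + $183.59 + $328.65 = $2807.72
Net pay = $13359.95 − $2807.72 = $10552.23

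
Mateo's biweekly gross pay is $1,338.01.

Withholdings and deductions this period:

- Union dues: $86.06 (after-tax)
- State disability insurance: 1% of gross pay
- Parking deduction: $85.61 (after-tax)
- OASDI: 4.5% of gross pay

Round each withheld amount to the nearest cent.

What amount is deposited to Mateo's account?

$1,092.75

OASDI: $1,338.01 × 0.045 = $60.21
State disability insurance: $1,338.01 × 0.01 = $13.38
Parking deduction: $85.61
Union dues: $86.06
Total deductions = $60.21 + $13.38 + $85.61 + $86.06 = $245.26
Net pay = $1,338.01 − $245.26 = $1,092.75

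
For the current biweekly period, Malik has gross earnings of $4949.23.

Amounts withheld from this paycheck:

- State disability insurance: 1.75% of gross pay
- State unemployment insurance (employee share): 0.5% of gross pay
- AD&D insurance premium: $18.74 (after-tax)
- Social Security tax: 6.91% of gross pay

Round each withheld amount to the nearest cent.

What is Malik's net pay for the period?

$4477.14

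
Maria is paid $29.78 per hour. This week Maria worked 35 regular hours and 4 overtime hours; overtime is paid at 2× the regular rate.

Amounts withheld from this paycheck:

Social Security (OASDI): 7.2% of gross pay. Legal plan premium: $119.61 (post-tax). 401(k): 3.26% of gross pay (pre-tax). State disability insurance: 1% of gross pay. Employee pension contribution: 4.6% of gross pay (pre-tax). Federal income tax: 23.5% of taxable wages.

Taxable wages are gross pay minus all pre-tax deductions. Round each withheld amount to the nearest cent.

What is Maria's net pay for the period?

$678.00

Regular pay: 35 × $29.78 = $1042.30
Overtime pay: 4 × $29.78 × 2 = $238.24
Gross pay = $1042.30 + $238.24 = $1280.54
Employee pension contribution: $1280.54 × 0.046 = $58.90
401(k): $1280.54 × 0.0326 = $41.75
Pre-tax total = $58.90 + $41.75 = $100.65
Taxable wages = $1280.54 − $100.65 = $1179.89
Federal income tax: $1179.89 × 0.235 = $277.27
State disability insurance: $1280.54 × 0.01 = $12.81
Social Security (OASDI): $1280.54 × 0.072 = $92.20
Legal plan premium: $119.61
Total deductions = $58.90 + $41.75 + $277.27 + $12.81 + $92.20 + $119.61 = $602.54
Net pay = $1280.54 − $602.54 = $678.00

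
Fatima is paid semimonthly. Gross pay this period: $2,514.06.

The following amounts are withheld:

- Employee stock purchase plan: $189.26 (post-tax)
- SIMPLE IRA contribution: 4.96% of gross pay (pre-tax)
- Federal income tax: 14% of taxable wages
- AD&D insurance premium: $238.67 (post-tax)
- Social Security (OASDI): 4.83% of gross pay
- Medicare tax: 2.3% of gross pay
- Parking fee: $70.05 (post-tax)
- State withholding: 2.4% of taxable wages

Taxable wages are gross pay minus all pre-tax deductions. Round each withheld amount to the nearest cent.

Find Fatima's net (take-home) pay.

SIMPLE IRA contribution: $2,514.06 × 0.0496 = $124.70
Taxable wages = $2,514.06 − $124.70 = $2,389.36
Federal income tax: $2,389.36 × 0.14 = $334.51
State withholding: $2,389.36 × 0.024 = $57.34
Social Security (OASDI): $2,514.06 × 0.0483 = $121.43
Medicare tax: $2,514.06 × 0.023 = $57.82
Parking fee: $70.05
AD&D insurance premium: $238.67
Employee stock purchase plan: $189.26
Total deductions = $124.70 + $334.51 + $57.34 + $121.43 + $57.82 + $70.05 + $238.67 + $189.26 = $1,193.78
Net pay = $2,514.06 − $1,193.78 = $1,320.28

$1,320.28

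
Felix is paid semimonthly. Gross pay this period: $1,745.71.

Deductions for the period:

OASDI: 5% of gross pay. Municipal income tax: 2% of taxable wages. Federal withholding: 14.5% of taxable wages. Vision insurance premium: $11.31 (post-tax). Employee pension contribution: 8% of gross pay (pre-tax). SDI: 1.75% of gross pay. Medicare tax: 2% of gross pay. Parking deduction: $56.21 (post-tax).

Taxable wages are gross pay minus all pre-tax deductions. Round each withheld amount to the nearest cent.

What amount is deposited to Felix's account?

$1,120.78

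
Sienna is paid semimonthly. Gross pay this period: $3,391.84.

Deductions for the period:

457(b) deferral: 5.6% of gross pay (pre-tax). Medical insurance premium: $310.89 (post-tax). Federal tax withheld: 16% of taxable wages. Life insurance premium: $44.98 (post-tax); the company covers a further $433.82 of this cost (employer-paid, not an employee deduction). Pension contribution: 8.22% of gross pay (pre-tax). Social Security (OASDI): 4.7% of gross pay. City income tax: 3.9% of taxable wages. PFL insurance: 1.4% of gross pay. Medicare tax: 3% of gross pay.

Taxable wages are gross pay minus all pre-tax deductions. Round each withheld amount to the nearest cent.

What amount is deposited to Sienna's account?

Pension contribution: $3,391.84 × 0.0822 = $278.81
457(b) deferral: $3,391.84 × 0.056 = $189.94
Pre-tax total = $278.81 + $189.94 = $468.75
Taxable wages = $3,391.84 − $468.75 = $2,923.09
Federal tax withheld: $2,923.09 × 0.16 = $467.69
City income tax: $2,923.09 × 0.039 = $114.00
PFL insurance: $3,391.84 × 0.014 = $47.49
Medicare tax: $3,391.84 × 0.03 = $101.76
Social Security (OASDI): $3,391.84 × 0.047 = $159.42
Medical insurance premium: $310.89
Life insurance premium: $44.98
(Employer's $433.82 toward life insurance premium is not withheld from the employee.)
Total deductions = $278.81 + $189.94 + $467.69 + $114.00 + $47.49 + $101.76 + $159.42 + $310.89 + $44.98 = $1,714.98
Net pay = $3,391.84 − $1,714.98 = $1,676.86

$1,676.86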